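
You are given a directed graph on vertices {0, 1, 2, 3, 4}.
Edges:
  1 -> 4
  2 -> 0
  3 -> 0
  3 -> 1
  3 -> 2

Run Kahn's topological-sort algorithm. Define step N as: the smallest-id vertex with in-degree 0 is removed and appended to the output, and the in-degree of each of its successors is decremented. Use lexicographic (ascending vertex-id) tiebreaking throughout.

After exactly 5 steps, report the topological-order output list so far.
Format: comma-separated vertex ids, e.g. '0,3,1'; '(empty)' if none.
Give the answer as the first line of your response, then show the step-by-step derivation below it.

3,1,2,0,4

step 1: output 3; order=[3]; indeg=(1,0,0,0,1)
step 2: output 1; order=[3,1]; indeg=(1,0,0,0,0)
step 3: output 2; order=[3,1,2]; indeg=(0,0,0,0,0)
step 4: output 0; order=[3,1,2,0]; indeg=(0,0,0,0,0)
step 5: output 4; order=[3,1,2,0,4]; indeg=(0,0,0,0,0)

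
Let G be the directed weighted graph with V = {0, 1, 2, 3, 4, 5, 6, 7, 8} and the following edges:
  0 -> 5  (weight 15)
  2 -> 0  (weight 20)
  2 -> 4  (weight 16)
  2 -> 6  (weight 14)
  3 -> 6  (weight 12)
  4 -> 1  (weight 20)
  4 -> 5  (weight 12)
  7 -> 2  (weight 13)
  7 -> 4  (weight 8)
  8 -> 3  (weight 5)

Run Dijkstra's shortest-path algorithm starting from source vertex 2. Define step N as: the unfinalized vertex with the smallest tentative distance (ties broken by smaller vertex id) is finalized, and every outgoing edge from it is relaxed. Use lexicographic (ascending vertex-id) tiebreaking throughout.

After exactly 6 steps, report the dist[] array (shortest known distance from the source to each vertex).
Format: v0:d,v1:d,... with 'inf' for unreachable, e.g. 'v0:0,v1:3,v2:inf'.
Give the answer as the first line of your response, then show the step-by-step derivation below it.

v0:20,v1:36,v2:0,v3:inf,v4:16,v5:28,v6:14,v7:inf,v8:inf

step 1: dist = v0:20,v1:inf,v2:0,v3:inf,v4:16,v5:inf,v6:14,v7:inf,v8:inf
step 2: dist = v0:20,v1:inf,v2:0,v3:inf,v4:16,v5:inf,v6:14,v7:inf,v8:inf
step 3: dist = v0:20,v1:36,v2:0,v3:inf,v4:16,v5:28,v6:14,v7:inf,v8:inf
step 4: dist = v0:20,v1:36,v2:0,v3:inf,v4:16,v5:28,v6:14,v7:inf,v8:inf
step 5: dist = v0:20,v1:36,v2:0,v3:inf,v4:16,v5:28,v6:14,v7:inf,v8:inf
step 6: dist = v0:20,v1:36,v2:0,v3:inf,v4:16,v5:28,v6:14,v7:inf,v8:inf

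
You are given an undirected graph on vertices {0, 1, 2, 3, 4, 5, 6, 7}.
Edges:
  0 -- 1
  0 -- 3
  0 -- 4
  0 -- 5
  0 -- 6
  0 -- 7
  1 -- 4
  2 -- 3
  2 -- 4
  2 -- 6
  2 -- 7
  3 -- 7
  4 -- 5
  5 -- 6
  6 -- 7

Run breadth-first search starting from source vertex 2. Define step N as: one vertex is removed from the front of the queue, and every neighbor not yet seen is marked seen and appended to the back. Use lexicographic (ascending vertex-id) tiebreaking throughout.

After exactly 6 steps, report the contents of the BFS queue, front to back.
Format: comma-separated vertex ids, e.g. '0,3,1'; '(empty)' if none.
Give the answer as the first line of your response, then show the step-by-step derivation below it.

1,5

step 1: dequeue 2; queue=[3,4,6,7]; order=2
step 2: dequeue 3; queue=[4,6,7,0]; order=2,3
step 3: dequeue 4; queue=[6,7,0,1,5]; order=2,3,4
step 4: dequeue 6; queue=[7,0,1,5]; order=2,3,4,6
step 5: dequeue 7; queue=[0,1,5]; order=2,3,4,6,7
step 6: dequeue 0; queue=[1,5]; order=2,3,4,6,7,0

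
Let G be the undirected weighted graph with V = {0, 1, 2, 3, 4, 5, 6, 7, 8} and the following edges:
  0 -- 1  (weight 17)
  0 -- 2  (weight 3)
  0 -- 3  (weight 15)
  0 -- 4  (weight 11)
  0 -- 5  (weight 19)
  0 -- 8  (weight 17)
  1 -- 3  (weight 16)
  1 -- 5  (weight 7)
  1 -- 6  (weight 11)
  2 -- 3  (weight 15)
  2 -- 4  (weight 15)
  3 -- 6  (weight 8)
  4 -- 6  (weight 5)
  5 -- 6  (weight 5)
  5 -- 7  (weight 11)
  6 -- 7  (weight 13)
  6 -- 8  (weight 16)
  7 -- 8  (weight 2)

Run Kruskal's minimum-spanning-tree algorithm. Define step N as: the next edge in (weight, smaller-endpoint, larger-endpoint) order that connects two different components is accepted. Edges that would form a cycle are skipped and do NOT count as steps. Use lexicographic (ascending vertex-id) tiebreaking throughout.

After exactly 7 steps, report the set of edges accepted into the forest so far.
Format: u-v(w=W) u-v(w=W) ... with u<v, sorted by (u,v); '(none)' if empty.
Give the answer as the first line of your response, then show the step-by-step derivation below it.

0-2(w=3) 0-4(w=11) 1-5(w=7) 3-6(w=8) 4-6(w=5) 5-6(w=5) 7-8(w=2)

step 1: add edge 7-8 (w=2); MST = {7-8(w=2)}
step 2: add edge 0-2 (w=3); MST = {0-2(w=3) 7-8(w=2)}
step 3: add edge 4-6 (w=5); MST = {0-2(w=3) 4-6(w=5) 7-8(w=2)}
step 4: add edge 5-6 (w=5); MST = {0-2(w=3) 4-6(w=5) 5-6(w=5) 7-8(w=2)}
step 5: add edge 1-5 (w=7); MST = {0-2(w=3) 1-5(w=7) 4-6(w=5) 5-6(w=5) 7-8(w=2)}
step 6: add edge 3-6 (w=8); MST = {0-2(w=3) 1-5(w=7) 3-6(w=8) 4-6(w=5) 5-6(w=5) 7-8(w=2)}
step 7: add edge 0-4 (w=11); MST = {0-2(w=3) 0-4(w=11) 1-5(w=7) 3-6(w=8) 4-6(w=5) 5-6(w=5) 7-8(w=2)}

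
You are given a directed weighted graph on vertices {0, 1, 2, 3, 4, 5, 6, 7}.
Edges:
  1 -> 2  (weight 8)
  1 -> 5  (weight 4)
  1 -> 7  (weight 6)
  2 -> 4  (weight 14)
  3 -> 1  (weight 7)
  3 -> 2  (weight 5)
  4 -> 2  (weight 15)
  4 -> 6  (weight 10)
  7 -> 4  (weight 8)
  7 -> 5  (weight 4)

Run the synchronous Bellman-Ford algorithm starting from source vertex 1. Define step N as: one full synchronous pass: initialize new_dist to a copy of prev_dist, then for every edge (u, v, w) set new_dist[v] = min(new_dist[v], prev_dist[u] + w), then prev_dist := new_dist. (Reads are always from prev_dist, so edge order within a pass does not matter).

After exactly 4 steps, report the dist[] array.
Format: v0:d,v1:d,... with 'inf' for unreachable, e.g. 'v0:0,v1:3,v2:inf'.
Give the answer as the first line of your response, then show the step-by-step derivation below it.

v0:inf,v1:0,v2:8,v3:inf,v4:14,v5:4,v6:24,v7:6

step 1: dist = v0:inf,v1:0,v2:8,v3:inf,v4:inf,v5:4,v6:inf,v7:6
step 2: dist = v0:inf,v1:0,v2:8,v3:inf,v4:14,v5:4,v6:inf,v7:6
step 3: dist = v0:inf,v1:0,v2:8,v3:inf,v4:14,v5:4,v6:24,v7:6
step 4: dist = v0:inf,v1:0,v2:8,v3:inf,v4:14,v5:4,v6:24,v7:6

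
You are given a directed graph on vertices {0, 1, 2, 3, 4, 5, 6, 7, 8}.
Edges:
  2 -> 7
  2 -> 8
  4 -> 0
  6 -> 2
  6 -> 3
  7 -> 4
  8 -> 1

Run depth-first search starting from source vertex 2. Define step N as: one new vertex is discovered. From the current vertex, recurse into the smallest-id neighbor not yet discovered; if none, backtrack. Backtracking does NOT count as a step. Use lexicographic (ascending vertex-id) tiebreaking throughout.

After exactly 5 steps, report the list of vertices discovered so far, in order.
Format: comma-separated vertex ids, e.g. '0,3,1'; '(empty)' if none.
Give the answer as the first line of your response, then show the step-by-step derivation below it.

2,7,4,0,8

step 1: discover 2; path=2; order=2
step 2: discover 7; path=2>7; order=2,7
step 3: discover 4; path=2>7>4; order=2,7,4
step 4: discover 0; path=2>7>4>0; order=2,7,4,0
step 5: discover 8; path=2>8; order=2,7,4,0,8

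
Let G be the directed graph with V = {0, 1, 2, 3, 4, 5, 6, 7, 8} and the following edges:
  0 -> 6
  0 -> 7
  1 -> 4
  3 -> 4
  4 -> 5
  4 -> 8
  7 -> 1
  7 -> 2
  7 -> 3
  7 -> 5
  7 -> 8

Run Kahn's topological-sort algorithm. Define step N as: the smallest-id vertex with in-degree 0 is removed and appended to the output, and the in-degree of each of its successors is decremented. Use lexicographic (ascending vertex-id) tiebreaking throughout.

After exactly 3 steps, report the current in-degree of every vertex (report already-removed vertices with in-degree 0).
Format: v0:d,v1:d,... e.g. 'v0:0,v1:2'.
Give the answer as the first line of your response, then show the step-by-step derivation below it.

v0:0,v1:0,v2:0,v3:0,v4:2,v5:1,v6:0,v7:0,v8:1

step 1: output 0; order=[0]; indeg=(0,1,1,1,2,2,0,0,2)
step 2: output 6; order=[0,6]; indeg=(0,1,1,1,2,2,0,0,2)
step 3: output 7; order=[0,6,7]; indeg=(0,0,0,0,2,1,0,0,1)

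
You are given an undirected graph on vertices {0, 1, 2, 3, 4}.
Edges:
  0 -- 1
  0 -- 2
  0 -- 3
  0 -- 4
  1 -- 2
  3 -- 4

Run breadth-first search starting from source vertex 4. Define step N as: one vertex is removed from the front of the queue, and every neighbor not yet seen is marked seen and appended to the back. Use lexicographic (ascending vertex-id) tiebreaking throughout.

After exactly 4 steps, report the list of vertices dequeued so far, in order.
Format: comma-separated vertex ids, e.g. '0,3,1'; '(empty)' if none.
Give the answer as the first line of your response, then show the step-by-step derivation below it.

4,0,3,1

step 1: dequeue 4; queue=[0,3]; order=4
step 2: dequeue 0; queue=[3,1,2]; order=4,0
step 3: dequeue 3; queue=[1,2]; order=4,0,3
step 4: dequeue 1; queue=[2]; order=4,0,3,1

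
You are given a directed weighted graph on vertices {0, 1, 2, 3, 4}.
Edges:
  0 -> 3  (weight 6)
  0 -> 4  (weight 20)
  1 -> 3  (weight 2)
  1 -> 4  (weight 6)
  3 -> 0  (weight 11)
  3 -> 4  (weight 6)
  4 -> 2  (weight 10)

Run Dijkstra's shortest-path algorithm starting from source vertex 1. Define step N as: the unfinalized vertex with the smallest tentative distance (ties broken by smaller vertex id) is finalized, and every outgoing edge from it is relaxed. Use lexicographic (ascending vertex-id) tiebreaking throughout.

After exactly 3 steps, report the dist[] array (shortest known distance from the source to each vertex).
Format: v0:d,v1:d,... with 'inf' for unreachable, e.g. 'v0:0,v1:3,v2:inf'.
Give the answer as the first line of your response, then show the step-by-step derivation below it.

v0:13,v1:0,v2:16,v3:2,v4:6

step 1: dist = v0:inf,v1:0,v2:inf,v3:2,v4:6
step 2: dist = v0:13,v1:0,v2:inf,v3:2,v4:6
step 3: dist = v0:13,v1:0,v2:16,v3:2,v4:6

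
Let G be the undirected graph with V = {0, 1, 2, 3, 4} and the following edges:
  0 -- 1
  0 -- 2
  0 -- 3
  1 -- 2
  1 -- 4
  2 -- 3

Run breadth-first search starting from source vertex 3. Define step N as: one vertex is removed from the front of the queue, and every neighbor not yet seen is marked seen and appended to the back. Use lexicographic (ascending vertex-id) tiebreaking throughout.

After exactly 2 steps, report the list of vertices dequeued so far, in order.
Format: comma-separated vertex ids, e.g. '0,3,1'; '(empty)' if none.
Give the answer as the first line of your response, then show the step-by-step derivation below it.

3,0

step 1: dequeue 3; queue=[0,2]; order=3
step 2: dequeue 0; queue=[2,1]; order=3,0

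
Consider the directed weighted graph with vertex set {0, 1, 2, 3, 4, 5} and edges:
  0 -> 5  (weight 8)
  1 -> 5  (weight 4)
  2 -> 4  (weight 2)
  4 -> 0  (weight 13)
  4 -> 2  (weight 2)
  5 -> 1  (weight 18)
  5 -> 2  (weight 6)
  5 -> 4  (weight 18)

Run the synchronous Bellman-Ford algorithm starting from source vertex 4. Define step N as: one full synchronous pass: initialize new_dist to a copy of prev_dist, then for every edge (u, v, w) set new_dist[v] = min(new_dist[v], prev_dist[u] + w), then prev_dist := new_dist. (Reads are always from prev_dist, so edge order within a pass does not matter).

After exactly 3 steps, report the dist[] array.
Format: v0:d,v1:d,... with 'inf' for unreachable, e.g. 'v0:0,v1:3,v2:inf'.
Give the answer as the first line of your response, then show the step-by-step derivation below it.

v0:13,v1:39,v2:2,v3:inf,v4:0,v5:21

step 1: dist = v0:13,v1:inf,v2:2,v3:inf,v4:0,v5:inf
step 2: dist = v0:13,v1:inf,v2:2,v3:inf,v4:0,v5:21
step 3: dist = v0:13,v1:39,v2:2,v3:inf,v4:0,v5:21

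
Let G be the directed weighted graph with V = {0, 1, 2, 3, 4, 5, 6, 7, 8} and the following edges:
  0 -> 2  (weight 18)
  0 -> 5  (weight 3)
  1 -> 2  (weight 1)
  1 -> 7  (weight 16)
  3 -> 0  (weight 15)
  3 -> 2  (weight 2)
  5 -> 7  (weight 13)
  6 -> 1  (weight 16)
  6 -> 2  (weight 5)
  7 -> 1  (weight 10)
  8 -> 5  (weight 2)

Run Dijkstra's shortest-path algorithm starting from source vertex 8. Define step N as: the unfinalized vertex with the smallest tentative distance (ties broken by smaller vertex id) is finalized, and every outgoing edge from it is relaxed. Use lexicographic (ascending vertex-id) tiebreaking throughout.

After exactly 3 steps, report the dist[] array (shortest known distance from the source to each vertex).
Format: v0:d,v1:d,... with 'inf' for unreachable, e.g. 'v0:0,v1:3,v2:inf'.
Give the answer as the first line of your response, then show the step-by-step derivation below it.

v0:inf,v1:25,v2:inf,v3:inf,v4:inf,v5:2,v6:inf,v7:15,v8:0

step 1: dist = v0:inf,v1:inf,v2:inf,v3:inf,v4:inf,v5:2,v6:inf,v7:inf,v8:0
step 2: dist = v0:inf,v1:inf,v2:inf,v3:inf,v4:inf,v5:2,v6:inf,v7:15,v8:0
step 3: dist = v0:inf,v1:25,v2:inf,v3:inf,v4:inf,v5:2,v6:inf,v7:15,v8:0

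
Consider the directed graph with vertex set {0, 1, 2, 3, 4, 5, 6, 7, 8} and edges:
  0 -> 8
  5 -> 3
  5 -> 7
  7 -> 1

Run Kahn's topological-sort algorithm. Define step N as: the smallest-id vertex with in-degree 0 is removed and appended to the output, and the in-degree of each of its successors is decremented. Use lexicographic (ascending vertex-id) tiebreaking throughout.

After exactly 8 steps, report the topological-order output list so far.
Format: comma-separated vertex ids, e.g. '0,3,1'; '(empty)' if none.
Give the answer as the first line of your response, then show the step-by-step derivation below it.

0,2,4,5,3,6,7,1

step 1: output 0; order=[0]; indeg=(0,1,0,1,0,0,0,1,0)
step 2: output 2; order=[0,2]; indeg=(0,1,0,1,0,0,0,1,0)
step 3: output 4; order=[0,2,4]; indeg=(0,1,0,1,0,0,0,1,0)
step 4: output 5; order=[0,2,4,5]; indeg=(0,1,0,0,0,0,0,0,0)
step 5: output 3; order=[0,2,4,5,3]; indeg=(0,1,0,0,0,0,0,0,0)
step 6: output 6; order=[0,2,4,5,3,6]; indeg=(0,1,0,0,0,0,0,0,0)
step 7: output 7; order=[0,2,4,5,3,6,7]; indeg=(0,0,0,0,0,0,0,0,0)
step 8: output 1; order=[0,2,4,5,3,6,7,1]; indeg=(0,0,0,0,0,0,0,0,0)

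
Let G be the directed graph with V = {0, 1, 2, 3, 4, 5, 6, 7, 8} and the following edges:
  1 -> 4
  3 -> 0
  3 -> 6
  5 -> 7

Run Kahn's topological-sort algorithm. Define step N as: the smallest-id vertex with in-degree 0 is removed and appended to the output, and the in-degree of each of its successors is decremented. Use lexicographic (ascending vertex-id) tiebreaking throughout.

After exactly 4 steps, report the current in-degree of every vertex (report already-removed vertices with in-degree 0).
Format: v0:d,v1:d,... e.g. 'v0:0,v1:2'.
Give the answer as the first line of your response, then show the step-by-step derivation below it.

v0:0,v1:0,v2:0,v3:0,v4:0,v5:0,v6:0,v7:1,v8:0

step 1: output 1; order=[1]; indeg=(1,0,0,0,0,0,1,1,0)
step 2: output 2; order=[1,2]; indeg=(1,0,0,0,0,0,1,1,0)
step 3: output 3; order=[1,2,3]; indeg=(0,0,0,0,0,0,0,1,0)
step 4: output 0; order=[1,2,3,0]; indeg=(0,0,0,0,0,0,0,1,0)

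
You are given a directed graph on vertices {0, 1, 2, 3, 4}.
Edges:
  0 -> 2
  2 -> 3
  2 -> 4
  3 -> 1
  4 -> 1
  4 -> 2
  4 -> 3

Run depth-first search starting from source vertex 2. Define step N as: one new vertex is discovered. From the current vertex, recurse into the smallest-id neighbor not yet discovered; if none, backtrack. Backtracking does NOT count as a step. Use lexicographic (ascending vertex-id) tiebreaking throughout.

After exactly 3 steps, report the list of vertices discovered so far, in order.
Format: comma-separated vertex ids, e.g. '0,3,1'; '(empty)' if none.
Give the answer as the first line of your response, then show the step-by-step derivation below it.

2,3,1

step 1: discover 2; path=2; order=2
step 2: discover 3; path=2>3; order=2,3
step 3: discover 1; path=2>3>1; order=2,3,1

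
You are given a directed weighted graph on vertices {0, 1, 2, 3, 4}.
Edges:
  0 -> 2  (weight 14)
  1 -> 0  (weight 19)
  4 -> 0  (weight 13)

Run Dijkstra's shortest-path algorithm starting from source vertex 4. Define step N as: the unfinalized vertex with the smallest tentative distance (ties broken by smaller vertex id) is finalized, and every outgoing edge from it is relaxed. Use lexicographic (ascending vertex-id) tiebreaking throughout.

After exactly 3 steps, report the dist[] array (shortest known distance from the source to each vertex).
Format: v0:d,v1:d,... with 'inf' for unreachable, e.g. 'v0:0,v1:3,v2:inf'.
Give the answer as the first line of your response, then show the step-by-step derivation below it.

v0:13,v1:inf,v2:27,v3:inf,v4:0

step 1: dist = v0:13,v1:inf,v2:inf,v3:inf,v4:0
step 2: dist = v0:13,v1:inf,v2:27,v3:inf,v4:0
step 3: dist = v0:13,v1:inf,v2:27,v3:inf,v4:0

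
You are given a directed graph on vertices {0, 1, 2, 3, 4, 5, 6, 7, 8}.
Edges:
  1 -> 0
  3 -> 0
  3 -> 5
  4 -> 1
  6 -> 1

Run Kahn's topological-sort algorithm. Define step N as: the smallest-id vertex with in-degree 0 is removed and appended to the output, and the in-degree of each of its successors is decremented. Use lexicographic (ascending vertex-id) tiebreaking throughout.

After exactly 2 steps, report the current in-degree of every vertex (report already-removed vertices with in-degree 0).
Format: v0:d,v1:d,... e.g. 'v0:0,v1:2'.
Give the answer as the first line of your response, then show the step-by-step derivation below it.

v0:1,v1:2,v2:0,v3:0,v4:0,v5:0,v6:0,v7:0,v8:0

step 1: output 2; order=[2]; indeg=(2,2,0,0,0,1,0,0,0)
step 2: output 3; order=[2,3]; indeg=(1,2,0,0,0,0,0,0,0)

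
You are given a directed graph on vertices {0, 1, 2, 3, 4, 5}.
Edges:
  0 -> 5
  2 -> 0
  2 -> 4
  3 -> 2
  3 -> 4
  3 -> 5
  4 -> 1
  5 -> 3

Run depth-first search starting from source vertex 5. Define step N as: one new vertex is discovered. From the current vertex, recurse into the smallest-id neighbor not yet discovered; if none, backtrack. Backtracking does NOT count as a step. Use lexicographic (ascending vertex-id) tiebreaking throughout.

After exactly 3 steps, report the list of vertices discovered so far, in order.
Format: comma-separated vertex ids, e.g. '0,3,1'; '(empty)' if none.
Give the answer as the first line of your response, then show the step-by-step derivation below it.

5,3,2

step 1: discover 5; path=5; order=5
step 2: discover 3; path=5>3; order=5,3
step 3: discover 2; path=5>3>2; order=5,3,2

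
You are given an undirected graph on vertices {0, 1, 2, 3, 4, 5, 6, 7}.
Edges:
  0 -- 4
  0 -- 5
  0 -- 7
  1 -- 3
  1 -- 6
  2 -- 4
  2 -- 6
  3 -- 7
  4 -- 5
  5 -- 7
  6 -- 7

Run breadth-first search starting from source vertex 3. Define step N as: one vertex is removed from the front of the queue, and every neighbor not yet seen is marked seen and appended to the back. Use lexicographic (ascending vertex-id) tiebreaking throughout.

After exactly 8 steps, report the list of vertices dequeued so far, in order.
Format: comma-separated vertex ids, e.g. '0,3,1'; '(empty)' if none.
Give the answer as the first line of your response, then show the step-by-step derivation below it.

3,1,7,6,0,5,2,4

step 1: dequeue 3; queue=[1,7]; order=3
step 2: dequeue 1; queue=[7,6]; order=3,1
step 3: dequeue 7; queue=[6,0,5]; order=3,1,7
step 4: dequeue 6; queue=[0,5,2]; order=3,1,7,6
step 5: dequeue 0; queue=[5,2,4]; order=3,1,7,6,0
step 6: dequeue 5; queue=[2,4]; order=3,1,7,6,0,5
step 7: dequeue 2; queue=[4]; order=3,1,7,6,0,5,2
step 8: dequeue 4; queue=[(empty)]; order=3,1,7,6,0,5,2,4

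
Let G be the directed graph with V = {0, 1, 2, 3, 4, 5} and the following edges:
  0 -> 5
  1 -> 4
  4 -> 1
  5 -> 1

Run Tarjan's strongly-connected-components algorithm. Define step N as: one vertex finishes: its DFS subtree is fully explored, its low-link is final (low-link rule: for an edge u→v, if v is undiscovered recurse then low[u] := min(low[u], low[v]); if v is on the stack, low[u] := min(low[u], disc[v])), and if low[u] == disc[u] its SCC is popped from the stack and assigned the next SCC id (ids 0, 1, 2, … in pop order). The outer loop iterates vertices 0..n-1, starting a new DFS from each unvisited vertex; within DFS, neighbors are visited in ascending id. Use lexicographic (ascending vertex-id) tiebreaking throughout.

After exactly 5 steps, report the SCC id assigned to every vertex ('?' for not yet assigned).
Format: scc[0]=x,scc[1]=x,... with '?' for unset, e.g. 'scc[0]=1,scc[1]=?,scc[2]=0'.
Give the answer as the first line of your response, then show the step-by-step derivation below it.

scc[0]=2,scc[1]=0,scc[2]=3,scc[3]=?,scc[4]=0,scc[5]=1

step 1: low=(low[0]=0,low[1]=2,low[2]=?,low[3]=?,low[4]=2,low[5]=1); scc=(scc[0]=?,scc[1]=?,scc[2]=?,scc[3]=?,scc[4]=?,scc[5]=?)
step 2: low=(low[0]=0,low[1]=2,low[2]=?,low[3]=?,low[4]=2,low[5]=1); scc=(scc[0]=?,scc[1]=0,scc[2]=?,scc[3]=?,scc[4]=0,scc[5]=?)
step 3: low=(low[0]=0,low[1]=2,low[2]=?,low[3]=?,low[4]=2,low[5]=1); scc=(scc[0]=?,scc[1]=0,scc[2]=?,scc[3]=?,scc[4]=0,scc[5]=1)
step 4: low=(low[0]=0,low[1]=2,low[2]=?,low[3]=?,low[4]=2,low[5]=1); scc=(scc[0]=2,scc[1]=0,scc[2]=?,scc[3]=?,scc[4]=0,scc[5]=1)
step 5: low=(low[0]=0,low[1]=2,low[2]=4,low[3]=?,low[4]=2,low[5]=1); scc=(scc[0]=2,scc[1]=0,scc[2]=3,scc[3]=?,scc[4]=0,scc[5]=1)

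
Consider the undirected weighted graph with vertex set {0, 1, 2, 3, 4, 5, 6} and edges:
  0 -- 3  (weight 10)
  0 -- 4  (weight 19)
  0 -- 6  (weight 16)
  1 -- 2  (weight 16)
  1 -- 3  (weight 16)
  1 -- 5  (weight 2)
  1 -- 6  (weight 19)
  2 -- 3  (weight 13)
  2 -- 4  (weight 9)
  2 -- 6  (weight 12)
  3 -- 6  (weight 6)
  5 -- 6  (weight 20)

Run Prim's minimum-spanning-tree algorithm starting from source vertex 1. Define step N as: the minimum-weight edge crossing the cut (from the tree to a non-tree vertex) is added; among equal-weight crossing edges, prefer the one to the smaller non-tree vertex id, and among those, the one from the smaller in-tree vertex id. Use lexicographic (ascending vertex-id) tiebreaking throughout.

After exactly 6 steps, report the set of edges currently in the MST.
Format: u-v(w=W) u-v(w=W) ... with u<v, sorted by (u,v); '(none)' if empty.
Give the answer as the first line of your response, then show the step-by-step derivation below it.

0-3(w=10) 1-2(w=16) 1-5(w=2) 2-4(w=9) 2-6(w=12) 3-6(w=6)

step 1: add edge 1-5 (w=2); MST = {1-5(w=2)}
step 2: add edge 1-2 (w=16); MST = {1-2(w=16) 1-5(w=2)}
step 3: add edge 2-4 (w=9); MST = {1-2(w=16) 1-5(w=2) 2-4(w=9)}
step 4: add edge 2-6 (w=12); MST = {1-2(w=16) 1-5(w=2) 2-4(w=9) 2-6(w=12)}
step 5: add edge 3-6 (w=6); MST = {1-2(w=16) 1-5(w=2) 2-4(w=9) 2-6(w=12) 3-6(w=6)}
step 6: add edge 0-3 (w=10); MST = {0-3(w=10) 1-2(w=16) 1-5(w=2) 2-4(w=9) 2-6(w=12) 3-6(w=6)}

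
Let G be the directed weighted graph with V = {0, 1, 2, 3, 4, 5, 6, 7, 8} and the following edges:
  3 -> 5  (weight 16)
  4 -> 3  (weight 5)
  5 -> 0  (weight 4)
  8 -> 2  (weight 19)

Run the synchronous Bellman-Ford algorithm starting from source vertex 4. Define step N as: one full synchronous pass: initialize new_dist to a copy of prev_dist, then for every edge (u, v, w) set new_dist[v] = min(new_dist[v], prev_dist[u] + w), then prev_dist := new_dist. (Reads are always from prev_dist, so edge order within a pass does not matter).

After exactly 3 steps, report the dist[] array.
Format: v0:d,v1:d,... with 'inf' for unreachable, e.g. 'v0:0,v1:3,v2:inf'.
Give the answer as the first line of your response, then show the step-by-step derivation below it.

v0:25,v1:inf,v2:inf,v3:5,v4:0,v5:21,v6:inf,v7:inf,v8:inf

step 1: dist = v0:inf,v1:inf,v2:inf,v3:5,v4:0,v5:inf,v6:inf,v7:inf,v8:inf
step 2: dist = v0:inf,v1:inf,v2:inf,v3:5,v4:0,v5:21,v6:inf,v7:inf,v8:inf
step 3: dist = v0:25,v1:inf,v2:inf,v3:5,v4:0,v5:21,v6:inf,v7:inf,v8:inf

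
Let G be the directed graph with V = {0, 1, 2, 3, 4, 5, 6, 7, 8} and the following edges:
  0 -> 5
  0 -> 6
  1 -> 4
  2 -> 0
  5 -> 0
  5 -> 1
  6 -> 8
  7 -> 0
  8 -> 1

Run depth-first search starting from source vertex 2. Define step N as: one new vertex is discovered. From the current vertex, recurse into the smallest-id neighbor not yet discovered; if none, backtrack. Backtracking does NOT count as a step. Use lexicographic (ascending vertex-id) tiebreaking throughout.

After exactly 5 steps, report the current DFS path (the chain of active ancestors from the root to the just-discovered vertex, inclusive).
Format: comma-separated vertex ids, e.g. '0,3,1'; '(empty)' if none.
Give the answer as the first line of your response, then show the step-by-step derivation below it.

2,0,5,1,4

step 1: discover 2; path=2; order=2
step 2: discover 0; path=2>0; order=2,0
step 3: discover 5; path=2>0>5; order=2,0,5
step 4: discover 1; path=2>0>5>1; order=2,0,5,1
step 5: discover 4; path=2>0>5>1>4; order=2,0,5,1,4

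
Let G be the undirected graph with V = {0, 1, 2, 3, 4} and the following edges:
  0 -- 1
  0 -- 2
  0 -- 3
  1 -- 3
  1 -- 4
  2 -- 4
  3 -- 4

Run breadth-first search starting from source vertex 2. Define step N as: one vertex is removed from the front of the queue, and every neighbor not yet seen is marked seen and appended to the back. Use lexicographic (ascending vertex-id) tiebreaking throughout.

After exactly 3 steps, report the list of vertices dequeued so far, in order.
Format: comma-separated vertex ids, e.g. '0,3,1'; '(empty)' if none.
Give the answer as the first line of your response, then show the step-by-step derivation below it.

2,0,4

step 1: dequeue 2; queue=[0,4]; order=2
step 2: dequeue 0; queue=[4,1,3]; order=2,0
step 3: dequeue 4; queue=[1,3]; order=2,0,4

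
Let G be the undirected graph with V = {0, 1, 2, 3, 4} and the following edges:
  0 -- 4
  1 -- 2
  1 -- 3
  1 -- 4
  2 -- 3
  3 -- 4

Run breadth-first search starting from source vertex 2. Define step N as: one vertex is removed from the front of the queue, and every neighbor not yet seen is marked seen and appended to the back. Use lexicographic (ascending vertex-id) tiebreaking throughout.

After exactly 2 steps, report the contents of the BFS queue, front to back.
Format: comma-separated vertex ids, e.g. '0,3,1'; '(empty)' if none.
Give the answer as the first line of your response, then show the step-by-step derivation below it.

3,4

step 1: dequeue 2; queue=[1,3]; order=2
step 2: dequeue 1; queue=[3,4]; order=2,1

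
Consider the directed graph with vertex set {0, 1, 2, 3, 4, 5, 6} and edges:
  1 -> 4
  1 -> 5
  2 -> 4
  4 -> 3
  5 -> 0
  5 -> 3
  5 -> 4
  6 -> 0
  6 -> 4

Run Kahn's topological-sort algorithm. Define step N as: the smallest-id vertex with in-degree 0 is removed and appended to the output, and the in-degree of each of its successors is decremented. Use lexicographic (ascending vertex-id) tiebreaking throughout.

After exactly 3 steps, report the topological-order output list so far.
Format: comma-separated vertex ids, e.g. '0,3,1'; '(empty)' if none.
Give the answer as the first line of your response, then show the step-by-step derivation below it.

1,2,5

step 1: output 1; order=[1]; indeg=(2,0,0,2,3,0,0)
step 2: output 2; order=[1,2]; indeg=(2,0,0,2,2,0,0)
step 3: output 5; order=[1,2,5]; indeg=(1,0,0,1,1,0,0)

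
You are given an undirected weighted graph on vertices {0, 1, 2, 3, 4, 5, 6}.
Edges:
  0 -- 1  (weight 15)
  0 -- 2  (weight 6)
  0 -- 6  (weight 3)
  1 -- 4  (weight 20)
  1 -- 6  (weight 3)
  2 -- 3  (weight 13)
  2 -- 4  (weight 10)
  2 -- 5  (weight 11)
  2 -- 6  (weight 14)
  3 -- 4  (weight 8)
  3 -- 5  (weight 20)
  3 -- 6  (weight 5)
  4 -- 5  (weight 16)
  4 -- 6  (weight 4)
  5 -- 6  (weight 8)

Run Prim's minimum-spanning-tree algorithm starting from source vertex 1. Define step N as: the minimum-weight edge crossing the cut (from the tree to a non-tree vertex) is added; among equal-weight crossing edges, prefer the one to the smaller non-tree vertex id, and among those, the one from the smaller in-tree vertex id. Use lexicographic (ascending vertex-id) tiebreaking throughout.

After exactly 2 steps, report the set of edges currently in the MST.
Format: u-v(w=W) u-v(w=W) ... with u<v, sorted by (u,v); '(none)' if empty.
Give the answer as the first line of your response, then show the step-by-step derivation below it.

0-6(w=3) 1-6(w=3)

step 1: add edge 1-6 (w=3); MST = {1-6(w=3)}
step 2: add edge 0-6 (w=3); MST = {0-6(w=3) 1-6(w=3)}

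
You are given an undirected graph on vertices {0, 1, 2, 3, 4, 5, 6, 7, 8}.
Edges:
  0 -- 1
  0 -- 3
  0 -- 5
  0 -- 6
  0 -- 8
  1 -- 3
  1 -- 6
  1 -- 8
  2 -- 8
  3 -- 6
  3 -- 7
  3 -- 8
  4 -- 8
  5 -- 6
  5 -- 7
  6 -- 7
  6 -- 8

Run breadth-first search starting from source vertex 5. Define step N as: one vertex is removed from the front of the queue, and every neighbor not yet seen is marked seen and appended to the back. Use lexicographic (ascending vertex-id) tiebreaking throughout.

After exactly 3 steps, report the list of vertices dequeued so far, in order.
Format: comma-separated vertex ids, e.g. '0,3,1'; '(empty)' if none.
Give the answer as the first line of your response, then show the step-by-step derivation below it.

5,0,6

step 1: dequeue 5; queue=[0,6,7]; order=5
step 2: dequeue 0; queue=[6,7,1,3,8]; order=5,0
step 3: dequeue 6; queue=[7,1,3,8]; order=5,0,6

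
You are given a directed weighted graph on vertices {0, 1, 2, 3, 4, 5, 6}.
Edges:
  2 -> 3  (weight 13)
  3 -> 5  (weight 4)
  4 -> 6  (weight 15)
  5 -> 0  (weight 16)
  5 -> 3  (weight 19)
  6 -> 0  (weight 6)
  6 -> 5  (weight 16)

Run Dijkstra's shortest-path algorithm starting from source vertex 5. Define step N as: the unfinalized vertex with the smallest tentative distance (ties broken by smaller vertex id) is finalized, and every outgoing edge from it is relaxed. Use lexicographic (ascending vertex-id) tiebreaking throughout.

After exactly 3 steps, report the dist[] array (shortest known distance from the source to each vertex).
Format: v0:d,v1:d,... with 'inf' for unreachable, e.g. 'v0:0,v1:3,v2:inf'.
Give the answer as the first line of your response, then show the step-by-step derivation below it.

v0:16,v1:inf,v2:inf,v3:19,v4:inf,v5:0,v6:inf

step 1: dist = v0:16,v1:inf,v2:inf,v3:19,v4:inf,v5:0,v6:inf
step 2: dist = v0:16,v1:inf,v2:inf,v3:19,v4:inf,v5:0,v6:inf
step 3: dist = v0:16,v1:inf,v2:inf,v3:19,v4:inf,v5:0,v6:inf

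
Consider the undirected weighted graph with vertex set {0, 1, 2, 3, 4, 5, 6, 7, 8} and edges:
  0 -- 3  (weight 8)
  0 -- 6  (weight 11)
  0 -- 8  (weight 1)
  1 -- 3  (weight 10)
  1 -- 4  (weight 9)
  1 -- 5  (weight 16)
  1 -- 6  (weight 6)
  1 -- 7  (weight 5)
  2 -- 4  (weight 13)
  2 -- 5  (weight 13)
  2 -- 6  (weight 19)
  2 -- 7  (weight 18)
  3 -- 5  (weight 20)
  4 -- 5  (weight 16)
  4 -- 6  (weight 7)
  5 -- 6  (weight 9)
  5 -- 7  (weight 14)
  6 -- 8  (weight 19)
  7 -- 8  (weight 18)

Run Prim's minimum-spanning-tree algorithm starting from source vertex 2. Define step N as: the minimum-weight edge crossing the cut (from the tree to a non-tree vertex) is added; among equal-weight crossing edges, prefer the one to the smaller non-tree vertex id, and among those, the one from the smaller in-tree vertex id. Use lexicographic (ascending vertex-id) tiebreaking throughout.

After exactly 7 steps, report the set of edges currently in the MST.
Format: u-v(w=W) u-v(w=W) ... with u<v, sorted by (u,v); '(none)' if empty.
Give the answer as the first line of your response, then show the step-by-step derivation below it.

0-3(w=8) 1-3(w=10) 1-6(w=6) 1-7(w=5) 2-4(w=13) 4-6(w=7) 5-6(w=9)

step 1: add edge 2-4 (w=13); MST = {2-4(w=13)}
step 2: add edge 4-6 (w=7); MST = {2-4(w=13) 4-6(w=7)}
step 3: add edge 1-6 (w=6); MST = {1-6(w=6) 2-4(w=13) 4-6(w=7)}
step 4: add edge 1-7 (w=5); MST = {1-6(w=6) 1-7(w=5) 2-4(w=13) 4-6(w=7)}
step 5: add edge 5-6 (w=9); MST = {1-6(w=6) 1-7(w=5) 2-4(w=13) 4-6(w=7) 5-6(w=9)}
step 6: add edge 1-3 (w=10); MST = {1-3(w=10) 1-6(w=6) 1-7(w=5) 2-4(w=13) 4-6(w=7) 5-6(w=9)}
step 7: add edge 0-3 (w=8); MST = {0-3(w=8) 1-3(w=10) 1-6(w=6) 1-7(w=5) 2-4(w=13) 4-6(w=7) 5-6(w=9)}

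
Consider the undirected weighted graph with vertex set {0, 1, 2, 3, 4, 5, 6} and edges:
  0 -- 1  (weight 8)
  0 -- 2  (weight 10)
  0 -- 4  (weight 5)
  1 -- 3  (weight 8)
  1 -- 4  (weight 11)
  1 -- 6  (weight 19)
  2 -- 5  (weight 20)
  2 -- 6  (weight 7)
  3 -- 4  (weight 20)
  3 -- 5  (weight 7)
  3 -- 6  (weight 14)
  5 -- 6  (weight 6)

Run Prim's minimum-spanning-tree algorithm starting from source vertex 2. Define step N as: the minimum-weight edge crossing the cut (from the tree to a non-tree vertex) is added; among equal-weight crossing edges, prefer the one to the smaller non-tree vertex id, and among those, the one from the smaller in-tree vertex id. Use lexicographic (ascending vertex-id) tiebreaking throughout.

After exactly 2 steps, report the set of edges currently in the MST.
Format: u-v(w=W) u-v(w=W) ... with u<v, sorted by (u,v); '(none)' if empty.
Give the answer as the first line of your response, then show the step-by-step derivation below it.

2-6(w=7) 5-6(w=6)

step 1: add edge 2-6 (w=7); MST = {2-6(w=7)}
step 2: add edge 5-6 (w=6); MST = {2-6(w=7) 5-6(w=6)}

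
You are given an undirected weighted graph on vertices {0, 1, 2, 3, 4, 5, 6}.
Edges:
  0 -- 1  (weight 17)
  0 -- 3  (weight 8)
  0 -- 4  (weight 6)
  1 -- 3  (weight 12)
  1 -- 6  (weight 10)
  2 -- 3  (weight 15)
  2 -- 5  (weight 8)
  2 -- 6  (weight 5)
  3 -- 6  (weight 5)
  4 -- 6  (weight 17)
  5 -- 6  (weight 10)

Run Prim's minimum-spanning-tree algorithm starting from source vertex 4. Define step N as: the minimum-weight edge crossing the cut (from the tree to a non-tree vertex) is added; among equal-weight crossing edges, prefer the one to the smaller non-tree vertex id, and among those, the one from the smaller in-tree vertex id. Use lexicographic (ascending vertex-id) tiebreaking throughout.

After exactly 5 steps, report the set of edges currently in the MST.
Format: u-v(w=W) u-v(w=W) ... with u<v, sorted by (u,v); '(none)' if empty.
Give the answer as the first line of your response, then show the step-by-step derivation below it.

0-3(w=8) 0-4(w=6) 2-5(w=8) 2-6(w=5) 3-6(w=5)

step 1: add edge 0-4 (w=6); MST = {0-4(w=6)}
step 2: add edge 0-3 (w=8); MST = {0-3(w=8) 0-4(w=6)}
step 3: add edge 3-6 (w=5); MST = {0-3(w=8) 0-4(w=6) 3-6(w=5)}
step 4: add edge 2-6 (w=5); MST = {0-3(w=8) 0-4(w=6) 2-6(w=5) 3-6(w=5)}
step 5: add edge 2-5 (w=8); MST = {0-3(w=8) 0-4(w=6) 2-5(w=8) 2-6(w=5) 3-6(w=5)}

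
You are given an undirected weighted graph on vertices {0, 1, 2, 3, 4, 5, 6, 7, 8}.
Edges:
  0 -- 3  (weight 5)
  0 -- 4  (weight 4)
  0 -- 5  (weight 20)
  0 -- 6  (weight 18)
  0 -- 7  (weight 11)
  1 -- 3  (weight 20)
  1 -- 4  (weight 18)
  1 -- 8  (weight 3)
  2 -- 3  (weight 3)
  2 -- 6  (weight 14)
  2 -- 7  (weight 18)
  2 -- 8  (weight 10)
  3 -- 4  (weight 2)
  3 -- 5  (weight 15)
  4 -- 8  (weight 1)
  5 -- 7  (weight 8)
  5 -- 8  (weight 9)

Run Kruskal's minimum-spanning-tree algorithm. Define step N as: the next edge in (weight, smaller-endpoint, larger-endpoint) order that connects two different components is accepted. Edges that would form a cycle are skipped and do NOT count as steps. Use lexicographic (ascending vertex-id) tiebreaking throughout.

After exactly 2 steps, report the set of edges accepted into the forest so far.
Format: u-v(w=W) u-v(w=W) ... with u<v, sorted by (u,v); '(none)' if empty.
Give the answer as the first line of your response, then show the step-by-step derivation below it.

3-4(w=2) 4-8(w=1)

step 1: add edge 4-8 (w=1); MST = {4-8(w=1)}
step 2: add edge 3-4 (w=2); MST = {3-4(w=2) 4-8(w=1)}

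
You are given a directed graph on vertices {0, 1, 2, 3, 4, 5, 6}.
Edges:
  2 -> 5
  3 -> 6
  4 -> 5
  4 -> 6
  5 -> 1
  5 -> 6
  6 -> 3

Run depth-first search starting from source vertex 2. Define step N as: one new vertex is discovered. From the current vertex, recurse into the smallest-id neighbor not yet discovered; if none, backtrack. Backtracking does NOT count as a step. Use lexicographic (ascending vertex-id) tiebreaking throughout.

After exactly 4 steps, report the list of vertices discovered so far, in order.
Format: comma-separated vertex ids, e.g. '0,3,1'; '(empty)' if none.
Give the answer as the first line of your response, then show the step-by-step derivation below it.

2,5,1,6

step 1: discover 2; path=2; order=2
step 2: discover 5; path=2>5; order=2,5
step 3: discover 1; path=2>5>1; order=2,5,1
step 4: discover 6; path=2>5>6; order=2,5,1,6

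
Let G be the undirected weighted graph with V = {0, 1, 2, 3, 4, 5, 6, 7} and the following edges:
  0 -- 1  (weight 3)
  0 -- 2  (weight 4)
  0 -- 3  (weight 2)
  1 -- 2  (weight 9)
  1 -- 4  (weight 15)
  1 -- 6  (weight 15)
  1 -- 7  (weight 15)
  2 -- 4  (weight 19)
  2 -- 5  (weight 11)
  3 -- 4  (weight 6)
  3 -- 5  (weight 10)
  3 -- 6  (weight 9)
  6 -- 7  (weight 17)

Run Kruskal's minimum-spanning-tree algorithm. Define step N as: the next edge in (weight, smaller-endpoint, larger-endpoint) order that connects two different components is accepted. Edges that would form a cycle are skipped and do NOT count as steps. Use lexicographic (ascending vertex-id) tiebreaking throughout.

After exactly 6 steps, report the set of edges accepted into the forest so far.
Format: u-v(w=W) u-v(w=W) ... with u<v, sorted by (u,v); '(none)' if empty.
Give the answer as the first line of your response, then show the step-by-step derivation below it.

0-1(w=3) 0-2(w=4) 0-3(w=2) 3-4(w=6) 3-5(w=10) 3-6(w=9)

step 1: add edge 0-3 (w=2); MST = {0-3(w=2)}
step 2: add edge 0-1 (w=3); MST = {0-1(w=3) 0-3(w=2)}
step 3: add edge 0-2 (w=4); MST = {0-1(w=3) 0-2(w=4) 0-3(w=2)}
step 4: add edge 3-4 (w=6); MST = {0-1(w=3) 0-2(w=4) 0-3(w=2) 3-4(w=6)}
step 5: add edge 3-6 (w=9); MST = {0-1(w=3) 0-2(w=4) 0-3(w=2) 3-4(w=6) 3-6(w=9)}
step 6: add edge 3-5 (w=10); MST = {0-1(w=3) 0-2(w=4) 0-3(w=2) 3-4(w=6) 3-5(w=10) 3-6(w=9)}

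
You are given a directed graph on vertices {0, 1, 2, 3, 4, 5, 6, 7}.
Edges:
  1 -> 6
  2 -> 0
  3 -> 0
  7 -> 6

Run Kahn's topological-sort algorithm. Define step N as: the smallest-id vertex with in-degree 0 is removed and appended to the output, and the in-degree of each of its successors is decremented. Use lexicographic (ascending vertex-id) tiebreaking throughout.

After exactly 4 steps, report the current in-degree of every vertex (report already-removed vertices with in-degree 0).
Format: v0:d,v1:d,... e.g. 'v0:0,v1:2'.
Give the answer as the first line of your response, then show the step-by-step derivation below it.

v0:0,v1:0,v2:0,v3:0,v4:0,v5:0,v6:1,v7:0

step 1: output 1; order=[1]; indeg=(2,0,0,0,0,0,1,0)
step 2: output 2; order=[1,2]; indeg=(1,0,0,0,0,0,1,0)
step 3: output 3; order=[1,2,3]; indeg=(0,0,0,0,0,0,1,0)
step 4: output 0; order=[1,2,3,0]; indeg=(0,0,0,0,0,0,1,0)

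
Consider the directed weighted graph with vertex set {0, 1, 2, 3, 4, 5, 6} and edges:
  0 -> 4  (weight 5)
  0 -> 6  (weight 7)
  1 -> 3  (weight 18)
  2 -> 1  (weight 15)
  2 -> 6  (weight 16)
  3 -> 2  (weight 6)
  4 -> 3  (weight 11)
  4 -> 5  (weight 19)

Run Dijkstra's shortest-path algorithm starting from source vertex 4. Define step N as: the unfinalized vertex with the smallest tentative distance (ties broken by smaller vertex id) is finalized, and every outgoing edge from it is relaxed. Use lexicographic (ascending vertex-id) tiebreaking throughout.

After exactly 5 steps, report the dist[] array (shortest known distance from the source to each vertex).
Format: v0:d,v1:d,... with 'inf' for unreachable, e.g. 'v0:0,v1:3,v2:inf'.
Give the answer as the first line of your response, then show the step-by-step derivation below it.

v0:inf,v1:32,v2:17,v3:11,v4:0,v5:19,v6:33

step 1: dist = v0:inf,v1:inf,v2:inf,v3:11,v4:0,v5:19,v6:inf
step 2: dist = v0:inf,v1:inf,v2:17,v3:11,v4:0,v5:19,v6:inf
step 3: dist = v0:inf,v1:32,v2:17,v3:11,v4:0,v5:19,v6:33
step 4: dist = v0:inf,v1:32,v2:17,v3:11,v4:0,v5:19,v6:33
step 5: dist = v0:inf,v1:32,v2:17,v3:11,v4:0,v5:19,v6:33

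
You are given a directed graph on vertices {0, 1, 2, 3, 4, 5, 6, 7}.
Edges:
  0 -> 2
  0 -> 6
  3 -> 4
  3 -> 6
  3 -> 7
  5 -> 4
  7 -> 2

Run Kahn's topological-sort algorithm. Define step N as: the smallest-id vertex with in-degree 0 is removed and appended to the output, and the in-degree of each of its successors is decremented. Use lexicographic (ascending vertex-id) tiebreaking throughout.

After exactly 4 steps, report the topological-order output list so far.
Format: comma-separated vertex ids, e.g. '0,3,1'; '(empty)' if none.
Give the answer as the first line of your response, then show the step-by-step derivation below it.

0,1,3,5

step 1: output 0; order=[0]; indeg=(0,0,1,0,2,0,1,1)
step 2: output 1; order=[0,1]; indeg=(0,0,1,0,2,0,1,1)
step 3: output 3; order=[0,1,3]; indeg=(0,0,1,0,1,0,0,0)
step 4: output 5; order=[0,1,3,5]; indeg=(0,0,1,0,0,0,0,0)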